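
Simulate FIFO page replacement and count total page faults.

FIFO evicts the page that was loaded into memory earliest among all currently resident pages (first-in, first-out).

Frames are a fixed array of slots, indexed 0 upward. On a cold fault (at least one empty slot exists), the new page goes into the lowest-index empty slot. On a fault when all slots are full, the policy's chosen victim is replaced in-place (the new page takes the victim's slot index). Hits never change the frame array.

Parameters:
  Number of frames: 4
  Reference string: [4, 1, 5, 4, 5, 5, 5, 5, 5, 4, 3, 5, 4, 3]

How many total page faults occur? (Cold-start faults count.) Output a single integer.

Step 0: ref 4 → FAULT, frames=[4,-,-,-]
Step 1: ref 1 → FAULT, frames=[4,1,-,-]
Step 2: ref 5 → FAULT, frames=[4,1,5,-]
Step 3: ref 4 → HIT, frames=[4,1,5,-]
Step 4: ref 5 → HIT, frames=[4,1,5,-]
Step 5: ref 5 → HIT, frames=[4,1,5,-]
Step 6: ref 5 → HIT, frames=[4,1,5,-]
Step 7: ref 5 → HIT, frames=[4,1,5,-]
Step 8: ref 5 → HIT, frames=[4,1,5,-]
Step 9: ref 4 → HIT, frames=[4,1,5,-]
Step 10: ref 3 → FAULT, frames=[4,1,5,3]
Step 11: ref 5 → HIT, frames=[4,1,5,3]
Step 12: ref 4 → HIT, frames=[4,1,5,3]
Step 13: ref 3 → HIT, frames=[4,1,5,3]
Total faults: 4

Answer: 4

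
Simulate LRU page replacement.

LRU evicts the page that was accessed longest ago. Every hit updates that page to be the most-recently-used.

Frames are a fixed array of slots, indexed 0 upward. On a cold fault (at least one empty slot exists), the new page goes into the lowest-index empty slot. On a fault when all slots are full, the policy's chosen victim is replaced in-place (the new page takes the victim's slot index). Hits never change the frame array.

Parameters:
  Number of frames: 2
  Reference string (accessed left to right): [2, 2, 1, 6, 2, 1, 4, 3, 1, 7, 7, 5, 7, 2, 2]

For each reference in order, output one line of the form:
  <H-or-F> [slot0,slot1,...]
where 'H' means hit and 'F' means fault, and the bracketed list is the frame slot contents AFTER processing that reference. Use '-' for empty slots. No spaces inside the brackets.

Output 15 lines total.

F [2,-]
H [2,-]
F [2,1]
F [6,1]
F [6,2]
F [1,2]
F [1,4]
F [3,4]
F [3,1]
F [7,1]
H [7,1]
F [7,5]
H [7,5]
F [7,2]
H [7,2]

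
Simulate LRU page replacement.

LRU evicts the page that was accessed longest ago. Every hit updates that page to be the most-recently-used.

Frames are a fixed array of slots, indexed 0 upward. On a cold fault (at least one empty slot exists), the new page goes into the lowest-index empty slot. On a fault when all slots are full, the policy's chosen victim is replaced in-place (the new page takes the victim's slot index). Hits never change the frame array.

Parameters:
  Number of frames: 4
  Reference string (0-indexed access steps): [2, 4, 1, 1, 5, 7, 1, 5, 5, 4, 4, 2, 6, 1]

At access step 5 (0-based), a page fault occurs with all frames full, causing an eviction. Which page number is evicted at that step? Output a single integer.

Answer: 2

Derivation:
Step 0: ref 2 -> FAULT, frames=[2,-,-,-]
Step 1: ref 4 -> FAULT, frames=[2,4,-,-]
Step 2: ref 1 -> FAULT, frames=[2,4,1,-]
Step 3: ref 1 -> HIT, frames=[2,4,1,-]
Step 4: ref 5 -> FAULT, frames=[2,4,1,5]
Step 5: ref 7 -> FAULT, evict 2, frames=[7,4,1,5]
At step 5: evicted page 2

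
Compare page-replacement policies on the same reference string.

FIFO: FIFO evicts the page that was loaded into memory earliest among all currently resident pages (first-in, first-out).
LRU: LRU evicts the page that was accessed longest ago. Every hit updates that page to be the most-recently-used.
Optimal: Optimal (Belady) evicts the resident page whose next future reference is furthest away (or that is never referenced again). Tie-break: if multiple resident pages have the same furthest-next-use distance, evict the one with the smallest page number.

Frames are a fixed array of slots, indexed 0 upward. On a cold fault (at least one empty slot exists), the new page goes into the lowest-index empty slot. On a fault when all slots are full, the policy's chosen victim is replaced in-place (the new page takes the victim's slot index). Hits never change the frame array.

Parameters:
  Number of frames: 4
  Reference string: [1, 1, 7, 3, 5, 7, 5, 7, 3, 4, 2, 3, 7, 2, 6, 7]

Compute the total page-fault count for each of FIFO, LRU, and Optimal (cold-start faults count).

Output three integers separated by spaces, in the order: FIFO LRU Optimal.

Answer: 8 7 7

Derivation:
--- FIFO ---
  step 0: ref 1 -> FAULT, frames=[1,-,-,-] (faults so far: 1)
  step 1: ref 1 -> HIT, frames=[1,-,-,-] (faults so far: 1)
  step 2: ref 7 -> FAULT, frames=[1,7,-,-] (faults so far: 2)
  step 3: ref 3 -> FAULT, frames=[1,7,3,-] (faults so far: 3)
  step 4: ref 5 -> FAULT, frames=[1,7,3,5] (faults so far: 4)
  step 5: ref 7 -> HIT, frames=[1,7,3,5] (faults so far: 4)
  step 6: ref 5 -> HIT, frames=[1,7,3,5] (faults so far: 4)
  step 7: ref 7 -> HIT, frames=[1,7,3,5] (faults so far: 4)
  step 8: ref 3 -> HIT, frames=[1,7,3,5] (faults so far: 4)
  step 9: ref 4 -> FAULT, evict 1, frames=[4,7,3,5] (faults so far: 5)
  step 10: ref 2 -> FAULT, evict 7, frames=[4,2,3,5] (faults so far: 6)
  step 11: ref 3 -> HIT, frames=[4,2,3,5] (faults so far: 6)
  step 12: ref 7 -> FAULT, evict 3, frames=[4,2,7,5] (faults so far: 7)
  step 13: ref 2 -> HIT, frames=[4,2,7,5] (faults so far: 7)
  step 14: ref 6 -> FAULT, evict 5, frames=[4,2,7,6] (faults so far: 8)
  step 15: ref 7 -> HIT, frames=[4,2,7,6] (faults so far: 8)
  FIFO total faults: 8
--- LRU ---
  step 0: ref 1 -> FAULT, frames=[1,-,-,-] (faults so far: 1)
  step 1: ref 1 -> HIT, frames=[1,-,-,-] (faults so far: 1)
  step 2: ref 7 -> FAULT, frames=[1,7,-,-] (faults so far: 2)
  step 3: ref 3 -> FAULT, frames=[1,7,3,-] (faults so far: 3)
  step 4: ref 5 -> FAULT, frames=[1,7,3,5] (faults so far: 4)
  step 5: ref 7 -> HIT, frames=[1,7,3,5] (faults so far: 4)
  step 6: ref 5 -> HIT, frames=[1,7,3,5] (faults so far: 4)
  step 7: ref 7 -> HIT, frames=[1,7,3,5] (faults so far: 4)
  step 8: ref 3 -> HIT, frames=[1,7,3,5] (faults so far: 4)
  step 9: ref 4 -> FAULT, evict 1, frames=[4,7,3,5] (faults so far: 5)
  step 10: ref 2 -> FAULT, evict 5, frames=[4,7,3,2] (faults so far: 6)
  step 11: ref 3 -> HIT, frames=[4,7,3,2] (faults so far: 6)
  step 12: ref 7 -> HIT, frames=[4,7,3,2] (faults so far: 6)
  step 13: ref 2 -> HIT, frames=[4,7,3,2] (faults so far: 6)
  step 14: ref 6 -> FAULT, evict 4, frames=[6,7,3,2] (faults so far: 7)
  step 15: ref 7 -> HIT, frames=[6,7,3,2] (faults so far: 7)
  LRU total faults: 7
--- Optimal ---
  step 0: ref 1 -> FAULT, frames=[1,-,-,-] (faults so far: 1)
  step 1: ref 1 -> HIT, frames=[1,-,-,-] (faults so far: 1)
  step 2: ref 7 -> FAULT, frames=[1,7,-,-] (faults so far: 2)
  step 3: ref 3 -> FAULT, frames=[1,7,3,-] (faults so far: 3)
  step 4: ref 5 -> FAULT, frames=[1,7,3,5] (faults so far: 4)
  step 5: ref 7 -> HIT, frames=[1,7,3,5] (faults so far: 4)
  step 6: ref 5 -> HIT, frames=[1,7,3,5] (faults so far: 4)
  step 7: ref 7 -> HIT, frames=[1,7,3,5] (faults so far: 4)
  step 8: ref 3 -> HIT, frames=[1,7,3,5] (faults so far: 4)
  step 9: ref 4 -> FAULT, evict 1, frames=[4,7,3,5] (faults so far: 5)
  step 10: ref 2 -> FAULT, evict 4, frames=[2,7,3,5] (faults so far: 6)
  step 11: ref 3 -> HIT, frames=[2,7,3,5] (faults so far: 6)
  step 12: ref 7 -> HIT, frames=[2,7,3,5] (faults so far: 6)
  step 13: ref 2 -> HIT, frames=[2,7,3,5] (faults so far: 6)
  step 14: ref 6 -> FAULT, evict 2, frames=[6,7,3,5] (faults so far: 7)
  step 15: ref 7 -> HIT, frames=[6,7,3,5] (faults so far: 7)
  Optimal total faults: 7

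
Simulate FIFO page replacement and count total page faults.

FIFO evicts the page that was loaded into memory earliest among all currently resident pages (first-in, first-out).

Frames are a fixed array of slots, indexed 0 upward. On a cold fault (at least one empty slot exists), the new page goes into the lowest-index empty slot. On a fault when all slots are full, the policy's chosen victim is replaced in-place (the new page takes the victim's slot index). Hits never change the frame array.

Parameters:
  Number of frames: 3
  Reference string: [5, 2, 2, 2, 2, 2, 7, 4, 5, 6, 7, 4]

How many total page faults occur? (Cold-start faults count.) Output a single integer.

Answer: 8

Derivation:
Step 0: ref 5 → FAULT, frames=[5,-,-]
Step 1: ref 2 → FAULT, frames=[5,2,-]
Step 2: ref 2 → HIT, frames=[5,2,-]
Step 3: ref 2 → HIT, frames=[5,2,-]
Step 4: ref 2 → HIT, frames=[5,2,-]
Step 5: ref 2 → HIT, frames=[5,2,-]
Step 6: ref 7 → FAULT, frames=[5,2,7]
Step 7: ref 4 → FAULT (evict 5), frames=[4,2,7]
Step 8: ref 5 → FAULT (evict 2), frames=[4,5,7]
Step 9: ref 6 → FAULT (evict 7), frames=[4,5,6]
Step 10: ref 7 → FAULT (evict 4), frames=[7,5,6]
Step 11: ref 4 → FAULT (evict 5), frames=[7,4,6]
Total faults: 8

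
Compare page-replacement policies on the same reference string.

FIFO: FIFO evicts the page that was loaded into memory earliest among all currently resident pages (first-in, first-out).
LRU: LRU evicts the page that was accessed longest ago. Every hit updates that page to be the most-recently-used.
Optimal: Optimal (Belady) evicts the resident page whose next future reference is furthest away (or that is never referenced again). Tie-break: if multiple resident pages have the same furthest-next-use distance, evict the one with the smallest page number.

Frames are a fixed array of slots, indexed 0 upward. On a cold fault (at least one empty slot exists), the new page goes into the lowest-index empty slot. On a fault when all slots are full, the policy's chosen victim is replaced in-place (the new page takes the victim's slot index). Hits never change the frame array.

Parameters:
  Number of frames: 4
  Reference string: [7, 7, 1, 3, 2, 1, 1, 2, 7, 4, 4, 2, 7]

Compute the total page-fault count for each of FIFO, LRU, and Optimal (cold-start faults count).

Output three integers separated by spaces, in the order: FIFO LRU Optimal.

--- FIFO ---
  step 0: ref 7 -> FAULT, frames=[7,-,-,-] (faults so far: 1)
  step 1: ref 7 -> HIT, frames=[7,-,-,-] (faults so far: 1)
  step 2: ref 1 -> FAULT, frames=[7,1,-,-] (faults so far: 2)
  step 3: ref 3 -> FAULT, frames=[7,1,3,-] (faults so far: 3)
  step 4: ref 2 -> FAULT, frames=[7,1,3,2] (faults so far: 4)
  step 5: ref 1 -> HIT, frames=[7,1,3,2] (faults so far: 4)
  step 6: ref 1 -> HIT, frames=[7,1,3,2] (faults so far: 4)
  step 7: ref 2 -> HIT, frames=[7,1,3,2] (faults so far: 4)
  step 8: ref 7 -> HIT, frames=[7,1,3,2] (faults so far: 4)
  step 9: ref 4 -> FAULT, evict 7, frames=[4,1,3,2] (faults so far: 5)
  step 10: ref 4 -> HIT, frames=[4,1,3,2] (faults so far: 5)
  step 11: ref 2 -> HIT, frames=[4,1,3,2] (faults so far: 5)
  step 12: ref 7 -> FAULT, evict 1, frames=[4,7,3,2] (faults so far: 6)
  FIFO total faults: 6
--- LRU ---
  step 0: ref 7 -> FAULT, frames=[7,-,-,-] (faults so far: 1)
  step 1: ref 7 -> HIT, frames=[7,-,-,-] (faults so far: 1)
  step 2: ref 1 -> FAULT, frames=[7,1,-,-] (faults so far: 2)
  step 3: ref 3 -> FAULT, frames=[7,1,3,-] (faults so far: 3)
  step 4: ref 2 -> FAULT, frames=[7,1,3,2] (faults so far: 4)
  step 5: ref 1 -> HIT, frames=[7,1,3,2] (faults so far: 4)
  step 6: ref 1 -> HIT, frames=[7,1,3,2] (faults so far: 4)
  step 7: ref 2 -> HIT, frames=[7,1,3,2] (faults so far: 4)
  step 8: ref 7 -> HIT, frames=[7,1,3,2] (faults so far: 4)
  step 9: ref 4 -> FAULT, evict 3, frames=[7,1,4,2] (faults so far: 5)
  step 10: ref 4 -> HIT, frames=[7,1,4,2] (faults so far: 5)
  step 11: ref 2 -> HIT, frames=[7,1,4,2] (faults so far: 5)
  step 12: ref 7 -> HIT, frames=[7,1,4,2] (faults so far: 5)
  LRU total faults: 5
--- Optimal ---
  step 0: ref 7 -> FAULT, frames=[7,-,-,-] (faults so far: 1)
  step 1: ref 7 -> HIT, frames=[7,-,-,-] (faults so far: 1)
  step 2: ref 1 -> FAULT, frames=[7,1,-,-] (faults so far: 2)
  step 3: ref 3 -> FAULT, frames=[7,1,3,-] (faults so far: 3)
  step 4: ref 2 -> FAULT, frames=[7,1,3,2] (faults so far: 4)
  step 5: ref 1 -> HIT, frames=[7,1,3,2] (faults so far: 4)
  step 6: ref 1 -> HIT, frames=[7,1,3,2] (faults so far: 4)
  step 7: ref 2 -> HIT, frames=[7,1,3,2] (faults so far: 4)
  step 8: ref 7 -> HIT, frames=[7,1,3,2] (faults so far: 4)
  step 9: ref 4 -> FAULT, evict 1, frames=[7,4,3,2] (faults so far: 5)
  step 10: ref 4 -> HIT, frames=[7,4,3,2] (faults so far: 5)
  step 11: ref 2 -> HIT, frames=[7,4,3,2] (faults so far: 5)
  step 12: ref 7 -> HIT, frames=[7,4,3,2] (faults so far: 5)
  Optimal total faults: 5

Answer: 6 5 5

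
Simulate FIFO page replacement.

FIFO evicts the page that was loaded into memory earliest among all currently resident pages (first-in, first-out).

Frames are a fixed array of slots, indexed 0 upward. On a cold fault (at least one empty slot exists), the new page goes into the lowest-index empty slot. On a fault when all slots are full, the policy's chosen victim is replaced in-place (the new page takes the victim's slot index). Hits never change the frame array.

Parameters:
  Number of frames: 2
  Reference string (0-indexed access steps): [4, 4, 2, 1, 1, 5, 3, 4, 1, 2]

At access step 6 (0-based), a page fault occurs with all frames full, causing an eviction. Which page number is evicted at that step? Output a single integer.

Answer: 1

Derivation:
Step 0: ref 4 -> FAULT, frames=[4,-]
Step 1: ref 4 -> HIT, frames=[4,-]
Step 2: ref 2 -> FAULT, frames=[4,2]
Step 3: ref 1 -> FAULT, evict 4, frames=[1,2]
Step 4: ref 1 -> HIT, frames=[1,2]
Step 5: ref 5 -> FAULT, evict 2, frames=[1,5]
Step 6: ref 3 -> FAULT, evict 1, frames=[3,5]
At step 6: evicted page 1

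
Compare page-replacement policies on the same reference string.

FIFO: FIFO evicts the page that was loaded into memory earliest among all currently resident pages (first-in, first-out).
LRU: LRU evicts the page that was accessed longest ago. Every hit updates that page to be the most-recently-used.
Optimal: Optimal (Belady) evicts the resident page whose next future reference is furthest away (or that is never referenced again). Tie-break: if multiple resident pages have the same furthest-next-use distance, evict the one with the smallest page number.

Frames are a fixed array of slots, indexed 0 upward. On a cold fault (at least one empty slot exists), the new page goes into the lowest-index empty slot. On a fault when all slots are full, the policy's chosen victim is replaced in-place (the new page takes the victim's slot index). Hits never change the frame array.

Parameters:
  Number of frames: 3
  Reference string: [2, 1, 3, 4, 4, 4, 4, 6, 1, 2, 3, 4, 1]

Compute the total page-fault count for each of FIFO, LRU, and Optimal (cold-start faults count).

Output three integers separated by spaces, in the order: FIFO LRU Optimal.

Answer: 10 10 7

Derivation:
--- FIFO ---
  step 0: ref 2 -> FAULT, frames=[2,-,-] (faults so far: 1)
  step 1: ref 1 -> FAULT, frames=[2,1,-] (faults so far: 2)
  step 2: ref 3 -> FAULT, frames=[2,1,3] (faults so far: 3)
  step 3: ref 4 -> FAULT, evict 2, frames=[4,1,3] (faults so far: 4)
  step 4: ref 4 -> HIT, frames=[4,1,3] (faults so far: 4)
  step 5: ref 4 -> HIT, frames=[4,1,3] (faults so far: 4)
  step 6: ref 4 -> HIT, frames=[4,1,3] (faults so far: 4)
  step 7: ref 6 -> FAULT, evict 1, frames=[4,6,3] (faults so far: 5)
  step 8: ref 1 -> FAULT, evict 3, frames=[4,6,1] (faults so far: 6)
  step 9: ref 2 -> FAULT, evict 4, frames=[2,6,1] (faults so far: 7)
  step 10: ref 3 -> FAULT, evict 6, frames=[2,3,1] (faults so far: 8)
  step 11: ref 4 -> FAULT, evict 1, frames=[2,3,4] (faults so far: 9)
  step 12: ref 1 -> FAULT, evict 2, frames=[1,3,4] (faults so far: 10)
  FIFO total faults: 10
--- LRU ---
  step 0: ref 2 -> FAULT, frames=[2,-,-] (faults so far: 1)
  step 1: ref 1 -> FAULT, frames=[2,1,-] (faults so far: 2)
  step 2: ref 3 -> FAULT, frames=[2,1,3] (faults so far: 3)
  step 3: ref 4 -> FAULT, evict 2, frames=[4,1,3] (faults so far: 4)
  step 4: ref 4 -> HIT, frames=[4,1,3] (faults so far: 4)
  step 5: ref 4 -> HIT, frames=[4,1,3] (faults so far: 4)
  step 6: ref 4 -> HIT, frames=[4,1,3] (faults so far: 4)
  step 7: ref 6 -> FAULT, evict 1, frames=[4,6,3] (faults so far: 5)
  step 8: ref 1 -> FAULT, evict 3, frames=[4,6,1] (faults so far: 6)
  step 9: ref 2 -> FAULT, evict 4, frames=[2,6,1] (faults so far: 7)
  step 10: ref 3 -> FAULT, evict 6, frames=[2,3,1] (faults so far: 8)
  step 11: ref 4 -> FAULT, evict 1, frames=[2,3,4] (faults so far: 9)
  step 12: ref 1 -> FAULT, evict 2, frames=[1,3,4] (faults so far: 10)
  LRU total faults: 10
--- Optimal ---
  step 0: ref 2 -> FAULT, frames=[2,-,-] (faults so far: 1)
  step 1: ref 1 -> FAULT, frames=[2,1,-] (faults so far: 2)
  step 2: ref 3 -> FAULT, frames=[2,1,3] (faults so far: 3)
  step 3: ref 4 -> FAULT, evict 3, frames=[2,1,4] (faults so far: 4)
  step 4: ref 4 -> HIT, frames=[2,1,4] (faults so far: 4)
  step 5: ref 4 -> HIT, frames=[2,1,4] (faults so far: 4)
  step 6: ref 4 -> HIT, frames=[2,1,4] (faults so far: 4)
  step 7: ref 6 -> FAULT, evict 4, frames=[2,1,6] (faults so far: 5)
  step 8: ref 1 -> HIT, frames=[2,1,6] (faults so far: 5)
  step 9: ref 2 -> HIT, frames=[2,1,6] (faults so far: 5)
  step 10: ref 3 -> FAULT, evict 2, frames=[3,1,6] (faults so far: 6)
  step 11: ref 4 -> FAULT, evict 3, frames=[4,1,6] (faults so far: 7)
  step 12: ref 1 -> HIT, frames=[4,1,6] (faults so far: 7)
  Optimal total faults: 7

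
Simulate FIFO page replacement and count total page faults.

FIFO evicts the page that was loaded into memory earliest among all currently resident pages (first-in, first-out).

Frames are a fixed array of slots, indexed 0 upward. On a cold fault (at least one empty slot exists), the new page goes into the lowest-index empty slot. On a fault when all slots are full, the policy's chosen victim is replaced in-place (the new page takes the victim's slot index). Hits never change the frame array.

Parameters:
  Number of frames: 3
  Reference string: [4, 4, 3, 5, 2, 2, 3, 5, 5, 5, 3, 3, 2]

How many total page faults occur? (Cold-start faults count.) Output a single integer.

Answer: 4

Derivation:
Step 0: ref 4 → FAULT, frames=[4,-,-]
Step 1: ref 4 → HIT, frames=[4,-,-]
Step 2: ref 3 → FAULT, frames=[4,3,-]
Step 3: ref 5 → FAULT, frames=[4,3,5]
Step 4: ref 2 → FAULT (evict 4), frames=[2,3,5]
Step 5: ref 2 → HIT, frames=[2,3,5]
Step 6: ref 3 → HIT, frames=[2,3,5]
Step 7: ref 5 → HIT, frames=[2,3,5]
Step 8: ref 5 → HIT, frames=[2,3,5]
Step 9: ref 5 → HIT, frames=[2,3,5]
Step 10: ref 3 → HIT, frames=[2,3,5]
Step 11: ref 3 → HIT, frames=[2,3,5]
Step 12: ref 2 → HIT, frames=[2,3,5]
Total faults: 4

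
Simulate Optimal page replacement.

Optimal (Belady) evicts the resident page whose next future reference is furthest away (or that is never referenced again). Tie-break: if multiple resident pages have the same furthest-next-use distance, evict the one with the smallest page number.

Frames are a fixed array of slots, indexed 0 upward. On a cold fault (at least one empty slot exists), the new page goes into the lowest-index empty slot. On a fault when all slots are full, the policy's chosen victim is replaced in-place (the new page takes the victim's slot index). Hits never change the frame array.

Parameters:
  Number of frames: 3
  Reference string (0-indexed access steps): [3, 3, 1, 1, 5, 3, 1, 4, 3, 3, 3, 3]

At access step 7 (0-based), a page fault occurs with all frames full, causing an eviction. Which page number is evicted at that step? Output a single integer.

Answer: 1

Derivation:
Step 0: ref 3 -> FAULT, frames=[3,-,-]
Step 1: ref 3 -> HIT, frames=[3,-,-]
Step 2: ref 1 -> FAULT, frames=[3,1,-]
Step 3: ref 1 -> HIT, frames=[3,1,-]
Step 4: ref 5 -> FAULT, frames=[3,1,5]
Step 5: ref 3 -> HIT, frames=[3,1,5]
Step 6: ref 1 -> HIT, frames=[3,1,5]
Step 7: ref 4 -> FAULT, evict 1, frames=[3,4,5]
At step 7: evicted page 1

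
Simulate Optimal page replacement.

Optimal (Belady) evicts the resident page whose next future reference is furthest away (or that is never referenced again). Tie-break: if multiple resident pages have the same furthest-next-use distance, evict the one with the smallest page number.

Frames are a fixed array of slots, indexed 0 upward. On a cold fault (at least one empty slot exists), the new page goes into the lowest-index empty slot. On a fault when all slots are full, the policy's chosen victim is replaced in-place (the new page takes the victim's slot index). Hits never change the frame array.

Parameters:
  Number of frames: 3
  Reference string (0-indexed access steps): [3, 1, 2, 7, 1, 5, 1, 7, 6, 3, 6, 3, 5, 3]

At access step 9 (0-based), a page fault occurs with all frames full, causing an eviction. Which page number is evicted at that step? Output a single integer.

Answer: 7

Derivation:
Step 0: ref 3 -> FAULT, frames=[3,-,-]
Step 1: ref 1 -> FAULT, frames=[3,1,-]
Step 2: ref 2 -> FAULT, frames=[3,1,2]
Step 3: ref 7 -> FAULT, evict 2, frames=[3,1,7]
Step 4: ref 1 -> HIT, frames=[3,1,7]
Step 5: ref 5 -> FAULT, evict 3, frames=[5,1,7]
Step 6: ref 1 -> HIT, frames=[5,1,7]
Step 7: ref 7 -> HIT, frames=[5,1,7]
Step 8: ref 6 -> FAULT, evict 1, frames=[5,6,7]
Step 9: ref 3 -> FAULT, evict 7, frames=[5,6,3]
At step 9: evicted page 7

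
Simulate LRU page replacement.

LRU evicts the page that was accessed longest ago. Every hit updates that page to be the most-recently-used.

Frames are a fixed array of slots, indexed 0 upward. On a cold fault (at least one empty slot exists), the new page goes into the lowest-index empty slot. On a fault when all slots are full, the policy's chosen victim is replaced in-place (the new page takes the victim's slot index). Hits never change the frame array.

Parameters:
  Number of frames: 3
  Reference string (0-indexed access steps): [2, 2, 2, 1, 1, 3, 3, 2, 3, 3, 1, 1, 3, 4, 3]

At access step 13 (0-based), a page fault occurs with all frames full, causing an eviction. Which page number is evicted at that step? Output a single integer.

Step 0: ref 2 -> FAULT, frames=[2,-,-]
Step 1: ref 2 -> HIT, frames=[2,-,-]
Step 2: ref 2 -> HIT, frames=[2,-,-]
Step 3: ref 1 -> FAULT, frames=[2,1,-]
Step 4: ref 1 -> HIT, frames=[2,1,-]
Step 5: ref 3 -> FAULT, frames=[2,1,3]
Step 6: ref 3 -> HIT, frames=[2,1,3]
Step 7: ref 2 -> HIT, frames=[2,1,3]
Step 8: ref 3 -> HIT, frames=[2,1,3]
Step 9: ref 3 -> HIT, frames=[2,1,3]
Step 10: ref 1 -> HIT, frames=[2,1,3]
Step 11: ref 1 -> HIT, frames=[2,1,3]
Step 12: ref 3 -> HIT, frames=[2,1,3]
Step 13: ref 4 -> FAULT, evict 2, frames=[4,1,3]
At step 13: evicted page 2

Answer: 2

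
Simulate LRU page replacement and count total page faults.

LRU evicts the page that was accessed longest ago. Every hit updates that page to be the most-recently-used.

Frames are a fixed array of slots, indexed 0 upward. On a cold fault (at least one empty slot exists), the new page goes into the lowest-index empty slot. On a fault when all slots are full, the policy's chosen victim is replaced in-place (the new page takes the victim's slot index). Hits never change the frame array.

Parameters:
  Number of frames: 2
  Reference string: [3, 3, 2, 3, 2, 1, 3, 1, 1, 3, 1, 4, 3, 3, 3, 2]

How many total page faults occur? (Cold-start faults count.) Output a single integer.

Step 0: ref 3 → FAULT, frames=[3,-]
Step 1: ref 3 → HIT, frames=[3,-]
Step 2: ref 2 → FAULT, frames=[3,2]
Step 3: ref 3 → HIT, frames=[3,2]
Step 4: ref 2 → HIT, frames=[3,2]
Step 5: ref 1 → FAULT (evict 3), frames=[1,2]
Step 6: ref 3 → FAULT (evict 2), frames=[1,3]
Step 7: ref 1 → HIT, frames=[1,3]
Step 8: ref 1 → HIT, frames=[1,3]
Step 9: ref 3 → HIT, frames=[1,3]
Step 10: ref 1 → HIT, frames=[1,3]
Step 11: ref 4 → FAULT (evict 3), frames=[1,4]
Step 12: ref 3 → FAULT (evict 1), frames=[3,4]
Step 13: ref 3 → HIT, frames=[3,4]
Step 14: ref 3 → HIT, frames=[3,4]
Step 15: ref 2 → FAULT (evict 4), frames=[3,2]
Total faults: 7

Answer: 7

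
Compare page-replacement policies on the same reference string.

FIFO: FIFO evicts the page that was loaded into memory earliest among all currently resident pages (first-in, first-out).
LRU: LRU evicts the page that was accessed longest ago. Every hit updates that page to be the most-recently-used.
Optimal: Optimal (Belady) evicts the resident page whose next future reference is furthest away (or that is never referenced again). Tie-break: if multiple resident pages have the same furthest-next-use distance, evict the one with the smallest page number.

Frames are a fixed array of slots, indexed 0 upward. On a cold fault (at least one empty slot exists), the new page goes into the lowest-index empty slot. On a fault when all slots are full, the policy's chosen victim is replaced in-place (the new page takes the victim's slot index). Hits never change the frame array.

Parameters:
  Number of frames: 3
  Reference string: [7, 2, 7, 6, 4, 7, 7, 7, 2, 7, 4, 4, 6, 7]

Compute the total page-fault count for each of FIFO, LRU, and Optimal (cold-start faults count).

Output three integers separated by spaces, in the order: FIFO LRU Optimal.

--- FIFO ---
  step 0: ref 7 -> FAULT, frames=[7,-,-] (faults so far: 1)
  step 1: ref 2 -> FAULT, frames=[7,2,-] (faults so far: 2)
  step 2: ref 7 -> HIT, frames=[7,2,-] (faults so far: 2)
  step 3: ref 6 -> FAULT, frames=[7,2,6] (faults so far: 3)
  step 4: ref 4 -> FAULT, evict 7, frames=[4,2,6] (faults so far: 4)
  step 5: ref 7 -> FAULT, evict 2, frames=[4,7,6] (faults so far: 5)
  step 6: ref 7 -> HIT, frames=[4,7,6] (faults so far: 5)
  step 7: ref 7 -> HIT, frames=[4,7,6] (faults so far: 5)
  step 8: ref 2 -> FAULT, evict 6, frames=[4,7,2] (faults so far: 6)
  step 9: ref 7 -> HIT, frames=[4,7,2] (faults so far: 6)
  step 10: ref 4 -> HIT, frames=[4,7,2] (faults so far: 6)
  step 11: ref 4 -> HIT, frames=[4,7,2] (faults so far: 6)
  step 12: ref 6 -> FAULT, evict 4, frames=[6,7,2] (faults so far: 7)
  step 13: ref 7 -> HIT, frames=[6,7,2] (faults so far: 7)
  FIFO total faults: 7
--- LRU ---
  step 0: ref 7 -> FAULT, frames=[7,-,-] (faults so far: 1)
  step 1: ref 2 -> FAULT, frames=[7,2,-] (faults so far: 2)
  step 2: ref 7 -> HIT, frames=[7,2,-] (faults so far: 2)
  step 3: ref 6 -> FAULT, frames=[7,2,6] (faults so far: 3)
  step 4: ref 4 -> FAULT, evict 2, frames=[7,4,6] (faults so far: 4)
  step 5: ref 7 -> HIT, frames=[7,4,6] (faults so far: 4)
  step 6: ref 7 -> HIT, frames=[7,4,6] (faults so far: 4)
  step 7: ref 7 -> HIT, frames=[7,4,6] (faults so far: 4)
  step 8: ref 2 -> FAULT, evict 6, frames=[7,4,2] (faults so far: 5)
  step 9: ref 7 -> HIT, frames=[7,4,2] (faults so far: 5)
  step 10: ref 4 -> HIT, frames=[7,4,2] (faults so far: 5)
  step 11: ref 4 -> HIT, frames=[7,4,2] (faults so far: 5)
  step 12: ref 6 -> FAULT, evict 2, frames=[7,4,6] (faults so far: 6)
  step 13: ref 7 -> HIT, frames=[7,4,6] (faults so far: 6)
  LRU total faults: 6
--- Optimal ---
  step 0: ref 7 -> FAULT, frames=[7,-,-] (faults so far: 1)
  step 1: ref 2 -> FAULT, frames=[7,2,-] (faults so far: 2)
  step 2: ref 7 -> HIT, frames=[7,2,-] (faults so far: 2)
  step 3: ref 6 -> FAULT, frames=[7,2,6] (faults so far: 3)
  step 4: ref 4 -> FAULT, evict 6, frames=[7,2,4] (faults so far: 4)
  step 5: ref 7 -> HIT, frames=[7,2,4] (faults so far: 4)
  step 6: ref 7 -> HIT, frames=[7,2,4] (faults so far: 4)
  step 7: ref 7 -> HIT, frames=[7,2,4] (faults so far: 4)
  step 8: ref 2 -> HIT, frames=[7,2,4] (faults so far: 4)
  step 9: ref 7 -> HIT, frames=[7,2,4] (faults so far: 4)
  step 10: ref 4 -> HIT, frames=[7,2,4] (faults so far: 4)
  step 11: ref 4 -> HIT, frames=[7,2,4] (faults so far: 4)
  step 12: ref 6 -> FAULT, evict 2, frames=[7,6,4] (faults so far: 5)
  step 13: ref 7 -> HIT, frames=[7,6,4] (faults so far: 5)
  Optimal total faults: 5

Answer: 7 6 5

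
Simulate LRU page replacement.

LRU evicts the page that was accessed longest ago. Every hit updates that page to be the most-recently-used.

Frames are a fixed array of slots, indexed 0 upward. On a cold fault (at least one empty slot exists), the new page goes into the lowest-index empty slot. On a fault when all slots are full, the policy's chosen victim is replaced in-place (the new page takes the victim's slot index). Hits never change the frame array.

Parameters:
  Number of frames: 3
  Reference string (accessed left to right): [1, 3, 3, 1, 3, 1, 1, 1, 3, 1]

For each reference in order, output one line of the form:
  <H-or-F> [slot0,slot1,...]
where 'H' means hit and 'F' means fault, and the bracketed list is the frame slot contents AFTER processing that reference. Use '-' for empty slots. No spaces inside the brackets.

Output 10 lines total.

F [1,-,-]
F [1,3,-]
H [1,3,-]
H [1,3,-]
H [1,3,-]
H [1,3,-]
H [1,3,-]
H [1,3,-]
H [1,3,-]
H [1,3,-]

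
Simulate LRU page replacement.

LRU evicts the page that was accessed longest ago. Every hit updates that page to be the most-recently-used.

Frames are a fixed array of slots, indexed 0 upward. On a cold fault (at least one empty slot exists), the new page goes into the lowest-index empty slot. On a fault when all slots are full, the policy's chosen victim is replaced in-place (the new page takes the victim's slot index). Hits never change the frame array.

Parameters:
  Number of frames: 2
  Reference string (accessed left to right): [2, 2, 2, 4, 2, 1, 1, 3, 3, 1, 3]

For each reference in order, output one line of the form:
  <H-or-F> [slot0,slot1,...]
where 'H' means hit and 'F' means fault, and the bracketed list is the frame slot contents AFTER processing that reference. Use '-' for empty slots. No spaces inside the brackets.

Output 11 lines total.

F [2,-]
H [2,-]
H [2,-]
F [2,4]
H [2,4]
F [2,1]
H [2,1]
F [3,1]
H [3,1]
H [3,1]
H [3,1]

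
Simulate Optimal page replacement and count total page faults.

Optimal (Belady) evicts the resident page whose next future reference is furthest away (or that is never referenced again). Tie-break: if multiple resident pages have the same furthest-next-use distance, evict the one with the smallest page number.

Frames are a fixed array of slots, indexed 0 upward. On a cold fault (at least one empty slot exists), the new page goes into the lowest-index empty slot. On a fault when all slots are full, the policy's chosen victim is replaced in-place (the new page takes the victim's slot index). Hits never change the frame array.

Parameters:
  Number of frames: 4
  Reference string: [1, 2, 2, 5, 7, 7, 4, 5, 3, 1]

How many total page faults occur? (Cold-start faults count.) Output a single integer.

Step 0: ref 1 → FAULT, frames=[1,-,-,-]
Step 1: ref 2 → FAULT, frames=[1,2,-,-]
Step 2: ref 2 → HIT, frames=[1,2,-,-]
Step 3: ref 5 → FAULT, frames=[1,2,5,-]
Step 4: ref 7 → FAULT, frames=[1,2,5,7]
Step 5: ref 7 → HIT, frames=[1,2,5,7]
Step 6: ref 4 → FAULT (evict 2), frames=[1,4,5,7]
Step 7: ref 5 → HIT, frames=[1,4,5,7]
Step 8: ref 3 → FAULT (evict 4), frames=[1,3,5,7]
Step 9: ref 1 → HIT, frames=[1,3,5,7]
Total faults: 6

Answer: 6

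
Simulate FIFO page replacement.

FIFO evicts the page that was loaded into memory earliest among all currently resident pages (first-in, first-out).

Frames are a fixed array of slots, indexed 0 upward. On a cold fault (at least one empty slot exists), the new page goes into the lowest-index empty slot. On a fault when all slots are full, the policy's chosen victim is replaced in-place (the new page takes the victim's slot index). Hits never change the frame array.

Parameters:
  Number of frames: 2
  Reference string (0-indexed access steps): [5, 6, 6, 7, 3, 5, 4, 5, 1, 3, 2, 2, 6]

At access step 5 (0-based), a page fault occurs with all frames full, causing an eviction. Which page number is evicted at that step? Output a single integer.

Step 0: ref 5 -> FAULT, frames=[5,-]
Step 1: ref 6 -> FAULT, frames=[5,6]
Step 2: ref 6 -> HIT, frames=[5,6]
Step 3: ref 7 -> FAULT, evict 5, frames=[7,6]
Step 4: ref 3 -> FAULT, evict 6, frames=[7,3]
Step 5: ref 5 -> FAULT, evict 7, frames=[5,3]
At step 5: evicted page 7

Answer: 7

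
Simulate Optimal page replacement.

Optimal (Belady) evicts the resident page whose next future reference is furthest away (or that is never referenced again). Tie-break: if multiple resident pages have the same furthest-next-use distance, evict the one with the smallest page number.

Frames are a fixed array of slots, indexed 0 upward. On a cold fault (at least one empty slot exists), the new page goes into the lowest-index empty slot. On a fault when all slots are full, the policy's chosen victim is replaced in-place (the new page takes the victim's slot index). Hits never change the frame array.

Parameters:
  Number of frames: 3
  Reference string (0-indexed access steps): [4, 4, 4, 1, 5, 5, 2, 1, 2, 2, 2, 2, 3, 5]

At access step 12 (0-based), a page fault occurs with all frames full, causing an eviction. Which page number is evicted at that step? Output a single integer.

Step 0: ref 4 -> FAULT, frames=[4,-,-]
Step 1: ref 4 -> HIT, frames=[4,-,-]
Step 2: ref 4 -> HIT, frames=[4,-,-]
Step 3: ref 1 -> FAULT, frames=[4,1,-]
Step 4: ref 5 -> FAULT, frames=[4,1,5]
Step 5: ref 5 -> HIT, frames=[4,1,5]
Step 6: ref 2 -> FAULT, evict 4, frames=[2,1,5]
Step 7: ref 1 -> HIT, frames=[2,1,5]
Step 8: ref 2 -> HIT, frames=[2,1,5]
Step 9: ref 2 -> HIT, frames=[2,1,5]
Step 10: ref 2 -> HIT, frames=[2,1,5]
Step 11: ref 2 -> HIT, frames=[2,1,5]
Step 12: ref 3 -> FAULT, evict 1, frames=[2,3,5]
At step 12: evicted page 1

Answer: 1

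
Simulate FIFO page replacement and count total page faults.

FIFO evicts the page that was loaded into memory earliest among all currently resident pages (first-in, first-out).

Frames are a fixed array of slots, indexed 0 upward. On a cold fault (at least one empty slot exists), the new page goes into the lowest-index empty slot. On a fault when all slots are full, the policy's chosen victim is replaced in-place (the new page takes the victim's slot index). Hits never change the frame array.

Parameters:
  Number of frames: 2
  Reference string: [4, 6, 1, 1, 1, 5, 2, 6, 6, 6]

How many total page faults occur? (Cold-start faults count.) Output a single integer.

Answer: 6

Derivation:
Step 0: ref 4 → FAULT, frames=[4,-]
Step 1: ref 6 → FAULT, frames=[4,6]
Step 2: ref 1 → FAULT (evict 4), frames=[1,6]
Step 3: ref 1 → HIT, frames=[1,6]
Step 4: ref 1 → HIT, frames=[1,6]
Step 5: ref 5 → FAULT (evict 6), frames=[1,5]
Step 6: ref 2 → FAULT (evict 1), frames=[2,5]
Step 7: ref 6 → FAULT (evict 5), frames=[2,6]
Step 8: ref 6 → HIT, frames=[2,6]
Step 9: ref 6 → HIT, frames=[2,6]
Total faults: 6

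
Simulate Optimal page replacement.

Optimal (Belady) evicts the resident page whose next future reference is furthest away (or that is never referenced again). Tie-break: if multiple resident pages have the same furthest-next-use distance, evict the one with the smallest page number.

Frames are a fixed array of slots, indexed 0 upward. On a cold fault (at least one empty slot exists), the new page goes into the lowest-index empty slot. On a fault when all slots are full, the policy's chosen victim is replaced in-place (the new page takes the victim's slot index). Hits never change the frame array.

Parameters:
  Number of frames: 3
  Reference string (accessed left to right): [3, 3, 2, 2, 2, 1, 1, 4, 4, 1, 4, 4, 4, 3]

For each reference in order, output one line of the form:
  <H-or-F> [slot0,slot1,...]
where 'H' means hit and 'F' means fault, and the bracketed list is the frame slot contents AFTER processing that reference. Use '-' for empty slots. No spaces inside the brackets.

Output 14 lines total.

F [3,-,-]
H [3,-,-]
F [3,2,-]
H [3,2,-]
H [3,2,-]
F [3,2,1]
H [3,2,1]
F [3,4,1]
H [3,4,1]
H [3,4,1]
H [3,4,1]
H [3,4,1]
H [3,4,1]
H [3,4,1]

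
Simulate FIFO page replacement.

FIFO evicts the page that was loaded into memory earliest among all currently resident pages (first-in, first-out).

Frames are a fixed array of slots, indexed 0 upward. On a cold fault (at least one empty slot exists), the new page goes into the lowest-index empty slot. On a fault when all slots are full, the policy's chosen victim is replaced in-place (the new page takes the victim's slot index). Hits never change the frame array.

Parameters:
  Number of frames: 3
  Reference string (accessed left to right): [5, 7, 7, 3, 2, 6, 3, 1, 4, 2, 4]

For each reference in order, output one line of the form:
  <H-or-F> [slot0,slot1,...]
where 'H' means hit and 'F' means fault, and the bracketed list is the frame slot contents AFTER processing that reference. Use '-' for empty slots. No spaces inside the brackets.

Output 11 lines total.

F [5,-,-]
F [5,7,-]
H [5,7,-]
F [5,7,3]
F [2,7,3]
F [2,6,3]
H [2,6,3]
F [2,6,1]
F [4,6,1]
F [4,2,1]
H [4,2,1]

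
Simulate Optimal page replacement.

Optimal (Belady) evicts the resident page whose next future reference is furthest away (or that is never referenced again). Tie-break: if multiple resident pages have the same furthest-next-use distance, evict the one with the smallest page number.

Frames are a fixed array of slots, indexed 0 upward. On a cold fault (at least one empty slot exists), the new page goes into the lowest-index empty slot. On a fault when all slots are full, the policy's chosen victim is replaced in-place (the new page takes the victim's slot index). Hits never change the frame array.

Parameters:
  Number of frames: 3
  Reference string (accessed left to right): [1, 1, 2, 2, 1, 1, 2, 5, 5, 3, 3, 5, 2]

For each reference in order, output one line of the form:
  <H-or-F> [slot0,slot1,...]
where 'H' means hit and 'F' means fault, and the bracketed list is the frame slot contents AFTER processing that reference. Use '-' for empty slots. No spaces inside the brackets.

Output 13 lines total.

F [1,-,-]
H [1,-,-]
F [1,2,-]
H [1,2,-]
H [1,2,-]
H [1,2,-]
H [1,2,-]
F [1,2,5]
H [1,2,5]
F [3,2,5]
H [3,2,5]
H [3,2,5]
H [3,2,5]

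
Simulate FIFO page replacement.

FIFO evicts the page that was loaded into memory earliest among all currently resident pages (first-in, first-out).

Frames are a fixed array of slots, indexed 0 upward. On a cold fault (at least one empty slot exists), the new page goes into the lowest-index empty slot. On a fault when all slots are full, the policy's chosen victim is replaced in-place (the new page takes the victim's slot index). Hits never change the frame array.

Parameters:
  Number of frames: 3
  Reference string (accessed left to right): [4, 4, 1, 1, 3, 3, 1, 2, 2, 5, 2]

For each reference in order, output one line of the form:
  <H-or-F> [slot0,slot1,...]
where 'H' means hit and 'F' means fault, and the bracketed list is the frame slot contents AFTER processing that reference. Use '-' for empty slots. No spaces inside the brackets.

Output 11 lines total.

F [4,-,-]
H [4,-,-]
F [4,1,-]
H [4,1,-]
F [4,1,3]
H [4,1,3]
H [4,1,3]
F [2,1,3]
H [2,1,3]
F [2,5,3]
H [2,5,3]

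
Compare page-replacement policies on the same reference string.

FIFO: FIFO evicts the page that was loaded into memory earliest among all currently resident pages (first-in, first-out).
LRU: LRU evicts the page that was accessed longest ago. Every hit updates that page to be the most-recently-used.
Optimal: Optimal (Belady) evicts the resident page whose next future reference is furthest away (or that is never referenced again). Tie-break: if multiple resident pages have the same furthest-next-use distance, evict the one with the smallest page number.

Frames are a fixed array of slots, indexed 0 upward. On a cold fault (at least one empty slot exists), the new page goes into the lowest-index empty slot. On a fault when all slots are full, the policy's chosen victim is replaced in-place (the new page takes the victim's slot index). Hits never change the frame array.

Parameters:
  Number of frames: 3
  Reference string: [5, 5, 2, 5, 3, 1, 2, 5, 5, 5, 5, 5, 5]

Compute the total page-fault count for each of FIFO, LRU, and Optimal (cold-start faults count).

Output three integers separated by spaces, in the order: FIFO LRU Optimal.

--- FIFO ---
  step 0: ref 5 -> FAULT, frames=[5,-,-] (faults so far: 1)
  step 1: ref 5 -> HIT, frames=[5,-,-] (faults so far: 1)
  step 2: ref 2 -> FAULT, frames=[5,2,-] (faults so far: 2)
  step 3: ref 5 -> HIT, frames=[5,2,-] (faults so far: 2)
  step 4: ref 3 -> FAULT, frames=[5,2,3] (faults so far: 3)
  step 5: ref 1 -> FAULT, evict 5, frames=[1,2,3] (faults so far: 4)
  step 6: ref 2 -> HIT, frames=[1,2,3] (faults so far: 4)
  step 7: ref 5 -> FAULT, evict 2, frames=[1,5,3] (faults so far: 5)
  step 8: ref 5 -> HIT, frames=[1,5,3] (faults so far: 5)
  step 9: ref 5 -> HIT, frames=[1,5,3] (faults so far: 5)
  step 10: ref 5 -> HIT, frames=[1,5,3] (faults so far: 5)
  step 11: ref 5 -> HIT, frames=[1,5,3] (faults so far: 5)
  step 12: ref 5 -> HIT, frames=[1,5,3] (faults so far: 5)
  FIFO total faults: 5
--- LRU ---
  step 0: ref 5 -> FAULT, frames=[5,-,-] (faults so far: 1)
  step 1: ref 5 -> HIT, frames=[5,-,-] (faults so far: 1)
  step 2: ref 2 -> FAULT, frames=[5,2,-] (faults so far: 2)
  step 3: ref 5 -> HIT, frames=[5,2,-] (faults so far: 2)
  step 4: ref 3 -> FAULT, frames=[5,2,3] (faults so far: 3)
  step 5: ref 1 -> FAULT, evict 2, frames=[5,1,3] (faults so far: 4)
  step 6: ref 2 -> FAULT, evict 5, frames=[2,1,3] (faults so far: 5)
  step 7: ref 5 -> FAULT, evict 3, frames=[2,1,5] (faults so far: 6)
  step 8: ref 5 -> HIT, frames=[2,1,5] (faults so far: 6)
  step 9: ref 5 -> HIT, frames=[2,1,5] (faults so far: 6)
  step 10: ref 5 -> HIT, frames=[2,1,5] (faults so far: 6)
  step 11: ref 5 -> HIT, frames=[2,1,5] (faults so far: 6)
  step 12: ref 5 -> HIT, frames=[2,1,5] (faults so far: 6)
  LRU total faults: 6
--- Optimal ---
  step 0: ref 5 -> FAULT, frames=[5,-,-] (faults so far: 1)
  step 1: ref 5 -> HIT, frames=[5,-,-] (faults so far: 1)
  step 2: ref 2 -> FAULT, frames=[5,2,-] (faults so far: 2)
  step 3: ref 5 -> HIT, frames=[5,2,-] (faults so far: 2)
  step 4: ref 3 -> FAULT, frames=[5,2,3] (faults so far: 3)
  step 5: ref 1 -> FAULT, evict 3, frames=[5,2,1] (faults so far: 4)
  step 6: ref 2 -> HIT, frames=[5,2,1] (faults so far: 4)
  step 7: ref 5 -> HIT, frames=[5,2,1] (faults so far: 4)
  step 8: ref 5 -> HIT, frames=[5,2,1] (faults so far: 4)
  step 9: ref 5 -> HIT, frames=[5,2,1] (faults so far: 4)
  step 10: ref 5 -> HIT, frames=[5,2,1] (faults so far: 4)
  step 11: ref 5 -> HIT, frames=[5,2,1] (faults so far: 4)
  step 12: ref 5 -> HIT, frames=[5,2,1] (faults so far: 4)
  Optimal total faults: 4

Answer: 5 6 4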